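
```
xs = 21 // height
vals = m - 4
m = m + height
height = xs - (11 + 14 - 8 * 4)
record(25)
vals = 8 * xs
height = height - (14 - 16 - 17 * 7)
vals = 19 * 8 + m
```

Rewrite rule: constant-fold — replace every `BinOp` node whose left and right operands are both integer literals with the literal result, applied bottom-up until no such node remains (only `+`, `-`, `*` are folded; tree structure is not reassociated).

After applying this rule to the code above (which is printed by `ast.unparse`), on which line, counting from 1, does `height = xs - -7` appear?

4

Transformed code:
xs = 21 // height
vals = m - 4
m = m + height
height = xs - -7
record(25)
vals = 8 * xs
height = height - -121
vals = 152 + m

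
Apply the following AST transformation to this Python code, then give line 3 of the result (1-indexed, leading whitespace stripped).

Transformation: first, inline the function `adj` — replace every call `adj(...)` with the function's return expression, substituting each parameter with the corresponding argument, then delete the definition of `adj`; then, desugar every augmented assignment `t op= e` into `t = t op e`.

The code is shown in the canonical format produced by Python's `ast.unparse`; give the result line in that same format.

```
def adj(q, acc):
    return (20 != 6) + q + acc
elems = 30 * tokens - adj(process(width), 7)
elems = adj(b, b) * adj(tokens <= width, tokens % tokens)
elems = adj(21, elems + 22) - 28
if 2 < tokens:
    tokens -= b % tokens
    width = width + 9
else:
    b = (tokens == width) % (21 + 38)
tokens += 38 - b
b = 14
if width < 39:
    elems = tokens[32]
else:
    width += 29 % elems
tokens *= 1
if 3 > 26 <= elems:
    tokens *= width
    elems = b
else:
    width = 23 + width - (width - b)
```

elems = (20 != 6) + 21 + (elems + 22) - 28

Transformed code:
elems = 30 * tokens - ((20 != 6) + process(width) + 7)
elems = ((20 != 6) + b + b) * ((20 != 6) + (tokens <= width) + tokens % tokens)
elems = (20 != 6) + 21 + (elems + 22) - 28
if 2 < tokens:
    tokens = tokens - b % tokens
    width = width + 9
else:
    b = (tokens == width) % (21 + 38)
tokens = tokens + (38 - b)
b = 14
if width < 39:
    elems = tokens[32]
else:
    width = width + 29 % elems
tokens = tokens * 1
if 3 > 26 <= elems:
    tokens = tokens * width
    elems = b
else:
    width = 23 + width - (width - b)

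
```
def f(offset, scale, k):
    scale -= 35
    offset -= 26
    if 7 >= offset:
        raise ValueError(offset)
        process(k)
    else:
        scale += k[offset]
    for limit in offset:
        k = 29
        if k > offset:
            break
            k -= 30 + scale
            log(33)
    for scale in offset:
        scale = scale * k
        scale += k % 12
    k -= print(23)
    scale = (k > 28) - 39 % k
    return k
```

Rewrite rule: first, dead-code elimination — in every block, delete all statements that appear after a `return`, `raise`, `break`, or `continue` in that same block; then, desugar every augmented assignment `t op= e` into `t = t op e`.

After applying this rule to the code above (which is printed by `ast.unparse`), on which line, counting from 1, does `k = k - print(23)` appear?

15

Transformed code:
def f(offset, scale, k):
    scale = scale - 35
    offset = offset - 26
    if 7 >= offset:
        raise ValueError(offset)
    else:
        scale = scale + k[offset]
    for limit in offset:
        k = 29
        if k > offset:
            break
    for scale in offset:
        scale = scale * k
        scale = scale + k % 12
    k = k - print(23)
    scale = (k > 28) - 39 % k
    return k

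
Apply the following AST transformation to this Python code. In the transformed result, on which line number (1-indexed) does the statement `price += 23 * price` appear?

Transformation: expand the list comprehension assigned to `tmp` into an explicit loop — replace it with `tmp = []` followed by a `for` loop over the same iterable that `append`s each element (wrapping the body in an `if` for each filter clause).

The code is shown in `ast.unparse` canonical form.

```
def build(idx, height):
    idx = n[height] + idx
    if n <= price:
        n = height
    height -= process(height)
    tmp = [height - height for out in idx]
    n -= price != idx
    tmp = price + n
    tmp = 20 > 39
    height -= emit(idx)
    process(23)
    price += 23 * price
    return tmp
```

Transformed code:
def build(idx, height):
    idx = n[height] + idx
    if n <= price:
        n = height
    height -= process(height)
    tmp = []
    for out in idx:
        tmp.append(height - height)
    n -= price != idx
    tmp = price + n
    tmp = 20 > 39
    height -= emit(idx)
    process(23)
    price += 23 * price
    return tmp

14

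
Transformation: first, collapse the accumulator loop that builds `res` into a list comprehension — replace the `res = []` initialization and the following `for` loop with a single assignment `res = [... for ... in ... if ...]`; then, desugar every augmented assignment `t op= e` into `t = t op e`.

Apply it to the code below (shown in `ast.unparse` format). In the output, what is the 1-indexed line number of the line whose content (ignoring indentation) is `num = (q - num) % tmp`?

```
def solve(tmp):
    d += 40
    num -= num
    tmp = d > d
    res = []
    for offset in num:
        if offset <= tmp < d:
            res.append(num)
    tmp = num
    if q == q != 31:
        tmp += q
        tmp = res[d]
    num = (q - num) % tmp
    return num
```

Transformed code:
def solve(tmp):
    d = d + 40
    num = num - num
    tmp = d > d
    res = [num for offset in num if offset <= tmp < d]
    tmp = num
    if q == q != 31:
        tmp = tmp + q
        tmp = res[d]
    num = (q - num) % tmp
    return num

10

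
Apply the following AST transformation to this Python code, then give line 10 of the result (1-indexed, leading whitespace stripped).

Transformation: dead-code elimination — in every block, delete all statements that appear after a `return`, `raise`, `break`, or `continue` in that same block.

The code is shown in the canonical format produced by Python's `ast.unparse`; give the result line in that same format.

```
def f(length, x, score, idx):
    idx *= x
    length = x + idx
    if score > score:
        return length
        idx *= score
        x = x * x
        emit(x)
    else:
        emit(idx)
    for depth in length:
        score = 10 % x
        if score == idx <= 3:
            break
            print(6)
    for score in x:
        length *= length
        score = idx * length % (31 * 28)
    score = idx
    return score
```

Transformed code:
def f(length, x, score, idx):
    idx *= x
    length = x + idx
    if score > score:
        return length
    else:
        emit(idx)
    for depth in length:
        score = 10 % x
        if score == idx <= 3:
            break
    for score in x:
        length *= length
        score = idx * length % (31 * 28)
    score = idx
    return score

if score == idx <= 3:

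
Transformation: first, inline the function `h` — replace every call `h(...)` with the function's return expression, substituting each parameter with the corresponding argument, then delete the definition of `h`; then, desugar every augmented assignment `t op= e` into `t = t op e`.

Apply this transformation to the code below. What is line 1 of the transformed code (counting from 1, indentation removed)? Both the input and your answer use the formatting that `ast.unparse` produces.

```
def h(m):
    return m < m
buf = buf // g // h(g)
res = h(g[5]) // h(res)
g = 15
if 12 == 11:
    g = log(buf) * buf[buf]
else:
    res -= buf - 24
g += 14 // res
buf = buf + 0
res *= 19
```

Transformed code:
buf = buf // g // (g < g)
res = (g[5] < g[5]) // (res < res)
g = 15
if 12 == 11:
    g = log(buf) * buf[buf]
else:
    res = res - (buf - 24)
g = g + 14 // res
buf = buf + 0
res = res * 19

buf = buf // g // (g < g)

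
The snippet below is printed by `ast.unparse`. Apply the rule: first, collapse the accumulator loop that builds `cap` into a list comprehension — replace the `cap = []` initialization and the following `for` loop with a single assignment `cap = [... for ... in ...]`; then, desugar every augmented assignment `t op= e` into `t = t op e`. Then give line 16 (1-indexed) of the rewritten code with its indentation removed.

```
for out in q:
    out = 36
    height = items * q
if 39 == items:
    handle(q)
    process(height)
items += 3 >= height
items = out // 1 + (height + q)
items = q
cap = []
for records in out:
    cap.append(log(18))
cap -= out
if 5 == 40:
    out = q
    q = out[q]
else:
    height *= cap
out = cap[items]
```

Transformed code:
for out in q:
    out = 36
    height = items * q
if 39 == items:
    handle(q)
    process(height)
items = items + (3 >= height)
items = out // 1 + (height + q)
items = q
cap = [log(18) for records in out]
cap = cap - out
if 5 == 40:
    out = q
    q = out[q]
else:
    height = height * cap
out = cap[items]

height = height * cap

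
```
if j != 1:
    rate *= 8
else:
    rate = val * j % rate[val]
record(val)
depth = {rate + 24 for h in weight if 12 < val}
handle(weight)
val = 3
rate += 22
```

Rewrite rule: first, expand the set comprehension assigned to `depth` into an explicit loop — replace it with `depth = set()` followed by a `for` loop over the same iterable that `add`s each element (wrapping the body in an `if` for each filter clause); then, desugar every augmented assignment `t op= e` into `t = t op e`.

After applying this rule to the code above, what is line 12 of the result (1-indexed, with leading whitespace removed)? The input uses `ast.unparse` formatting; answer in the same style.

Transformed code:
if j != 1:
    rate = rate * 8
else:
    rate = val * j % rate[val]
record(val)
depth = set()
for h in weight:
    if 12 < val:
        depth.add(rate + 24)
handle(weight)
val = 3
rate = rate + 22

rate = rate + 22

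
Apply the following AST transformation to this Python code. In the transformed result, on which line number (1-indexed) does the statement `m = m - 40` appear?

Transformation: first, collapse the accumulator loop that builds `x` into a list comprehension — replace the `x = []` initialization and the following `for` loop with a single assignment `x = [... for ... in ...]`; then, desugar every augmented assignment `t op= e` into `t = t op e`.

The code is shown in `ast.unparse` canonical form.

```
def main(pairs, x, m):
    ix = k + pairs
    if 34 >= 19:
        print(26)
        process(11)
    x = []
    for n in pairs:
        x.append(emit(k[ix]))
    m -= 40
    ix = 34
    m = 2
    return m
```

7

Transformed code:
def main(pairs, x, m):
    ix = k + pairs
    if 34 >= 19:
        print(26)
        process(11)
    x = [emit(k[ix]) for n in pairs]
    m = m - 40
    ix = 34
    m = 2
    return m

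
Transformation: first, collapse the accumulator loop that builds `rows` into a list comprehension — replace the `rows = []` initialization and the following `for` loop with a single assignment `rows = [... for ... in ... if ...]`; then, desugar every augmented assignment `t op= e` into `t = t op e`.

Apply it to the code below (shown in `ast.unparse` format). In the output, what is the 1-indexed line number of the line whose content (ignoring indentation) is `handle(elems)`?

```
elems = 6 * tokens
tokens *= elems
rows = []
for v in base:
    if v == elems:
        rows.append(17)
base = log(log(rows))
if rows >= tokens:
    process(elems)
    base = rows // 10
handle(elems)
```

8

Transformed code:
elems = 6 * tokens
tokens = tokens * elems
rows = [17 for v in base if v == elems]
base = log(log(rows))
if rows >= tokens:
    process(elems)
    base = rows // 10
handle(elems)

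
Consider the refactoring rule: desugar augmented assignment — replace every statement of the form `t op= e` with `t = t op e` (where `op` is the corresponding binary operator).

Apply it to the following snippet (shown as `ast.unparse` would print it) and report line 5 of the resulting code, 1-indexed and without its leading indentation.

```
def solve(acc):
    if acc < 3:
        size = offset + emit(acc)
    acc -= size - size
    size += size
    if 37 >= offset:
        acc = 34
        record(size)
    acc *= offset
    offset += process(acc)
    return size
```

Transformed code:
def solve(acc):
    if acc < 3:
        size = offset + emit(acc)
    acc = acc - (size - size)
    size = size + size
    if 37 >= offset:
        acc = 34
        record(size)
    acc = acc * offset
    offset = offset + process(acc)
    return size

size = size + size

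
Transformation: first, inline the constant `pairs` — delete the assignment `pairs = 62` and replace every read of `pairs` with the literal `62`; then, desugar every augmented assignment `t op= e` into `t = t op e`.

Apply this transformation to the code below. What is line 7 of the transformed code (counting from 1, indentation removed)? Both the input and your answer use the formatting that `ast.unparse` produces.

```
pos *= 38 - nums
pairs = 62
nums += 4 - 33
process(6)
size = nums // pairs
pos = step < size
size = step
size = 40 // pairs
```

Transformed code:
pos = pos * (38 - nums)
nums = nums + (4 - 33)
process(6)
size = nums // 62
pos = step < size
size = step
size = 40 // 62

size = 40 // 62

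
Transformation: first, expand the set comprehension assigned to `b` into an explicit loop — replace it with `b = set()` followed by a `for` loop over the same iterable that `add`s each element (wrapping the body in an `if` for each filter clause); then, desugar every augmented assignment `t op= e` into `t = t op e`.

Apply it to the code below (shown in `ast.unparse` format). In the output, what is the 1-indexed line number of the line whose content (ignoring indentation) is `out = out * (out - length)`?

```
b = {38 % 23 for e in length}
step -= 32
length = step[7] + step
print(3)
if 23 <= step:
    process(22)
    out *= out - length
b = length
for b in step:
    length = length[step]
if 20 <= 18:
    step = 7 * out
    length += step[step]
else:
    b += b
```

Transformed code:
b = set()
for e in length:
    b.add(38 % 23)
step = step - 32
length = step[7] + step
print(3)
if 23 <= step:
    process(22)
    out = out * (out - length)
b = length
for b in step:
    length = length[step]
if 20 <= 18:
    step = 7 * out
    length = length + step[step]
else:
    b = b + b

9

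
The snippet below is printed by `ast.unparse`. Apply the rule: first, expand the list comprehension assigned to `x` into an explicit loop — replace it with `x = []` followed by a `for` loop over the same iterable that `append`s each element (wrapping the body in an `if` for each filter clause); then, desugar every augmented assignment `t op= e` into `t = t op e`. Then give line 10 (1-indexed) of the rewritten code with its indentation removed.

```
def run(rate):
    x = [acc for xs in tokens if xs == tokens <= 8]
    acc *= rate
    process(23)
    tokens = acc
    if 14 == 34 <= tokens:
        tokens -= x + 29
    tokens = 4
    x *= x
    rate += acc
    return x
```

tokens = tokens - (x + 29)

Transformed code:
def run(rate):
    x = []
    for xs in tokens:
        if xs == tokens <= 8:
            x.append(acc)
    acc = acc * rate
    process(23)
    tokens = acc
    if 14 == 34 <= tokens:
        tokens = tokens - (x + 29)
    tokens = 4
    x = x * x
    rate = rate + acc
    return x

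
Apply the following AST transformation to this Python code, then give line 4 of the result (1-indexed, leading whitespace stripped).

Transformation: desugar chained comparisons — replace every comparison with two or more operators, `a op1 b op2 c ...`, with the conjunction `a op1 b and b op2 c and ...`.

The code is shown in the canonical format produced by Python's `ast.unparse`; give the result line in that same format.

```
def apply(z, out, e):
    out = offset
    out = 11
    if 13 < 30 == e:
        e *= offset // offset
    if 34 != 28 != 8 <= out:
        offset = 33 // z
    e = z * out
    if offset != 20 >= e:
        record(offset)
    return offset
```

if 13 < 30 and 30 == e:

Transformed code:
def apply(z, out, e):
    out = offset
    out = 11
    if 13 < 30 and 30 == e:
        e *= offset // offset
    if 34 != 28 and 28 != 8 and (8 <= out):
        offset = 33 // z
    e = z * out
    if offset != 20 and 20 >= e:
        record(offset)
    return offset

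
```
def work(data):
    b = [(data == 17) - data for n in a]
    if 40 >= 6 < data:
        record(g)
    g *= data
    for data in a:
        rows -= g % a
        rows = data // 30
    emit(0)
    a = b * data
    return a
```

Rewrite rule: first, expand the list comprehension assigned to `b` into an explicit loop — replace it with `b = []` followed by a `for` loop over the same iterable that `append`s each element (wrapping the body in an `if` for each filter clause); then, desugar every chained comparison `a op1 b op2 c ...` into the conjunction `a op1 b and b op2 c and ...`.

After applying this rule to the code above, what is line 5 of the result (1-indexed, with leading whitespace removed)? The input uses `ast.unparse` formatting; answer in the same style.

if 40 >= 6 and 6 < data:

Transformed code:
def work(data):
    b = []
    for n in a:
        b.append((data == 17) - data)
    if 40 >= 6 and 6 < data:
        record(g)
    g *= data
    for data in a:
        rows -= g % a
        rows = data // 30
    emit(0)
    a = b * data
    return a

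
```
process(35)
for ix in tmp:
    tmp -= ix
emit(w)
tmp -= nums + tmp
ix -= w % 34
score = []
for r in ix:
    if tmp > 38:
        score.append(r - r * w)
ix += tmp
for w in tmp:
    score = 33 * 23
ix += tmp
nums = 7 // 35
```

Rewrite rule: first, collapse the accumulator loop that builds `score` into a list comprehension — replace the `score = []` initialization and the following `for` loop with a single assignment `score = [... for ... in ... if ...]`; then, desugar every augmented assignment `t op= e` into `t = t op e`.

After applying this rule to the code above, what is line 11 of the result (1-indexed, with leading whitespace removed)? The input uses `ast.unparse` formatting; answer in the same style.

ix = ix + tmp

Transformed code:
process(35)
for ix in tmp:
    tmp = tmp - ix
emit(w)
tmp = tmp - (nums + tmp)
ix = ix - w % 34
score = [r - r * w for r in ix if tmp > 38]
ix = ix + tmp
for w in tmp:
    score = 33 * 23
ix = ix + tmp
nums = 7 // 35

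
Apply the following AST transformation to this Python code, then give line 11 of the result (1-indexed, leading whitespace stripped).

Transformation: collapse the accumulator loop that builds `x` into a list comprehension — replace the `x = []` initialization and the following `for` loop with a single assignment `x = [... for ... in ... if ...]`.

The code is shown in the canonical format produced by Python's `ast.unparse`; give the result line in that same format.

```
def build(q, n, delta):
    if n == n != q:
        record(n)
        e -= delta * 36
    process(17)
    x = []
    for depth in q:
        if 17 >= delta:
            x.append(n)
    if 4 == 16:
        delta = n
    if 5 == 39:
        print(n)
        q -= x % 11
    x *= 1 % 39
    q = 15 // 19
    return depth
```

Transformed code:
def build(q, n, delta):
    if n == n != q:
        record(n)
        e -= delta * 36
    process(17)
    x = [n for depth in q if 17 >= delta]
    if 4 == 16:
        delta = n
    if 5 == 39:
        print(n)
        q -= x % 11
    x *= 1 % 39
    q = 15 // 19
    return depth

q -= x % 11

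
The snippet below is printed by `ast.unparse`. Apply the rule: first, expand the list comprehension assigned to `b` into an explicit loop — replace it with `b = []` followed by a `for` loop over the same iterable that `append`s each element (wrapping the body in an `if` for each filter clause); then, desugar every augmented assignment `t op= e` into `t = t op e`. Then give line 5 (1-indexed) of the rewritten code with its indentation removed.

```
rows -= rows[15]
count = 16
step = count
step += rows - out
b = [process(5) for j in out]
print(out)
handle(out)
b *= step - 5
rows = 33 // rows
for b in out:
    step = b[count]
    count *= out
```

b = []

Transformed code:
rows = rows - rows[15]
count = 16
step = count
step = step + (rows - out)
b = []
for j in out:
    b.append(process(5))
print(out)
handle(out)
b = b * (step - 5)
rows = 33 // rows
for b in out:
    step = b[count]
    count = count * out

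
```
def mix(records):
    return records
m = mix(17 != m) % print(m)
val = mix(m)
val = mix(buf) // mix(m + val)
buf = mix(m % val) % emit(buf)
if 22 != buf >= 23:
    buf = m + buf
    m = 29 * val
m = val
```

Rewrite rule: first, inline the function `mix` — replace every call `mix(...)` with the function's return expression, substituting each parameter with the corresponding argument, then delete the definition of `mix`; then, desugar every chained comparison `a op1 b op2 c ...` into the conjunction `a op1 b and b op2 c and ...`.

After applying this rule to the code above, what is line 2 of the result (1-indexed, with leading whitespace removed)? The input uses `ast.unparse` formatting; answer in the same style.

val = m

Transformed code:
m = (17 != m) % print(m)
val = m
val = buf // (m + val)
buf = m % val % emit(buf)
if 22 != buf and buf >= 23:
    buf = m + buf
    m = 29 * val
m = val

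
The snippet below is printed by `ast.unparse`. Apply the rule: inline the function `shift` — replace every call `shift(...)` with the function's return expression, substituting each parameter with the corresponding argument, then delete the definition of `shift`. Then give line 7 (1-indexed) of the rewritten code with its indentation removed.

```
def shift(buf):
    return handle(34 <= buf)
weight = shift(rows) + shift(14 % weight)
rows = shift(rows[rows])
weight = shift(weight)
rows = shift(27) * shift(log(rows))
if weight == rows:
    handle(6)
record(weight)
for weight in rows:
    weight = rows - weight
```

Transformed code:
weight = handle(34 <= rows) + handle(34 <= 14 % weight)
rows = handle(34 <= rows[rows])
weight = handle(34 <= weight)
rows = handle(34 <= 27) * handle(34 <= log(rows))
if weight == rows:
    handle(6)
record(weight)
for weight in rows:
    weight = rows - weight

record(weight)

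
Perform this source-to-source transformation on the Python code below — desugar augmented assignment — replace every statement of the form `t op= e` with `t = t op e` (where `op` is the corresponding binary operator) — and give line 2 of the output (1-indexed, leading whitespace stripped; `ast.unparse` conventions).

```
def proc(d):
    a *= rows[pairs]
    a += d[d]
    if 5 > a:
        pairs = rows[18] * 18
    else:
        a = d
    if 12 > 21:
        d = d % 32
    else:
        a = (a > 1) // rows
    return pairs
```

Transformed code:
def proc(d):
    a = a * rows[pairs]
    a = a + d[d]
    if 5 > a:
        pairs = rows[18] * 18
    else:
        a = d
    if 12 > 21:
        d = d % 32
    else:
        a = (a > 1) // rows
    return pairs

a = a * rows[pairs]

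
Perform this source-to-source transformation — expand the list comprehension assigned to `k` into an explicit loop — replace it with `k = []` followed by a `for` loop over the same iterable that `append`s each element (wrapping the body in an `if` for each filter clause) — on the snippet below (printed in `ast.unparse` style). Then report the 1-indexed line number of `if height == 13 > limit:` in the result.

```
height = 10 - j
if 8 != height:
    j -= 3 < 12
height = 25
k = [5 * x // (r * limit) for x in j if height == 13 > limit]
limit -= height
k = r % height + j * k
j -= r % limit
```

Transformed code:
height = 10 - j
if 8 != height:
    j -= 3 < 12
height = 25
k = []
for x in j:
    if height == 13 > limit:
        k.append(5 * x // (r * limit))
limit -= height
k = r % height + j * k
j -= r % limit

7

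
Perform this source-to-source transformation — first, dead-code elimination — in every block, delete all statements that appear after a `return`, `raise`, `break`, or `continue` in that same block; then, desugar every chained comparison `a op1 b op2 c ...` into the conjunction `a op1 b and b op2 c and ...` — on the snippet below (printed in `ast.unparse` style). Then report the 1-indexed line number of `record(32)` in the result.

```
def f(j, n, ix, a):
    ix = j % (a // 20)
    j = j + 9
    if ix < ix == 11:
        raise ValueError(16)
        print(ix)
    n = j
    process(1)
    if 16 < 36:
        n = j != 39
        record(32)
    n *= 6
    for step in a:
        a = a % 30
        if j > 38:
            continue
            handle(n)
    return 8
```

10

Transformed code:
def f(j, n, ix, a):
    ix = j % (a // 20)
    j = j + 9
    if ix < ix and ix == 11:
        raise ValueError(16)
    n = j
    process(1)
    if 16 < 36:
        n = j != 39
        record(32)
    n *= 6
    for step in a:
        a = a % 30
        if j > 38:
            continue
    return 8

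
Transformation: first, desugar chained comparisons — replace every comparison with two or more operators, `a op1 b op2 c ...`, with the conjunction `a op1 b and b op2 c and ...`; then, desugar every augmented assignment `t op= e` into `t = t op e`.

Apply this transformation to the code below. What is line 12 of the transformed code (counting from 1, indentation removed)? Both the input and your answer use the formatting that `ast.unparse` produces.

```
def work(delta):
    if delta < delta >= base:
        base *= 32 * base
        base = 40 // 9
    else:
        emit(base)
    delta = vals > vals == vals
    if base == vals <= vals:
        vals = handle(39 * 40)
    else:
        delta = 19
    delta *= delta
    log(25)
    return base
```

Transformed code:
def work(delta):
    if delta < delta and delta >= base:
        base = base * (32 * base)
        base = 40 // 9
    else:
        emit(base)
    delta = vals > vals and vals == vals
    if base == vals and vals <= vals:
        vals = handle(39 * 40)
    else:
        delta = 19
    delta = delta * delta
    log(25)
    return base

delta = delta * delta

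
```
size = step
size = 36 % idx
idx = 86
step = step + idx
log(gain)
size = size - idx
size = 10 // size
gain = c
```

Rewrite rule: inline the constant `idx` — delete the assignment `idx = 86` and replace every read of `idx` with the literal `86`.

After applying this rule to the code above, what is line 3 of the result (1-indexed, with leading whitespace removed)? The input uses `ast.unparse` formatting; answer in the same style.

Transformed code:
size = step
size = 36 % 86
step = step + 86
log(gain)
size = size - 86
size = 10 // size
gain = c

step = step + 86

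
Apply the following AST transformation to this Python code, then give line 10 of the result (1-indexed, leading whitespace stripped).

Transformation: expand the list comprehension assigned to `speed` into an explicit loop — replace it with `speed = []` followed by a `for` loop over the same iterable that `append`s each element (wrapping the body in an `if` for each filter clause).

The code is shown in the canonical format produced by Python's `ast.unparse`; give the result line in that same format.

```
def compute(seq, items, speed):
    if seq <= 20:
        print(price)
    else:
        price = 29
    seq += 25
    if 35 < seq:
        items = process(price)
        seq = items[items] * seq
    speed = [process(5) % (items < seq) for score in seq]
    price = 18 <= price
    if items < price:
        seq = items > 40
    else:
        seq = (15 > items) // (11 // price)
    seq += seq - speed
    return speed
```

Transformed code:
def compute(seq, items, speed):
    if seq <= 20:
        print(price)
    else:
        price = 29
    seq += 25
    if 35 < seq:
        items = process(price)
        seq = items[items] * seq
    speed = []
    for score in seq:
        speed.append(process(5) % (items < seq))
    price = 18 <= price
    if items < price:
        seq = items > 40
    else:
        seq = (15 > items) // (11 // price)
    seq += seq - speed
    return speed

speed = []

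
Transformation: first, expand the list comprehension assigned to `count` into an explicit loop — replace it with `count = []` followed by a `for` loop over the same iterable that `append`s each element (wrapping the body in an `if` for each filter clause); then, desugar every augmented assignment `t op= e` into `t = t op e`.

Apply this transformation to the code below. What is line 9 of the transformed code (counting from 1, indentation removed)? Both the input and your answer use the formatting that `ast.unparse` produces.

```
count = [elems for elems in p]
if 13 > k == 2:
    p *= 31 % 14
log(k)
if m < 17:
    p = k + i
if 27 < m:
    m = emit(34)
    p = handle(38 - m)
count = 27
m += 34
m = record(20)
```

Transformed code:
count = []
for elems in p:
    count.append(elems)
if 13 > k == 2:
    p = p * (31 % 14)
log(k)
if m < 17:
    p = k + i
if 27 < m:
    m = emit(34)
    p = handle(38 - m)
count = 27
m = m + 34
m = record(20)

if 27 < m:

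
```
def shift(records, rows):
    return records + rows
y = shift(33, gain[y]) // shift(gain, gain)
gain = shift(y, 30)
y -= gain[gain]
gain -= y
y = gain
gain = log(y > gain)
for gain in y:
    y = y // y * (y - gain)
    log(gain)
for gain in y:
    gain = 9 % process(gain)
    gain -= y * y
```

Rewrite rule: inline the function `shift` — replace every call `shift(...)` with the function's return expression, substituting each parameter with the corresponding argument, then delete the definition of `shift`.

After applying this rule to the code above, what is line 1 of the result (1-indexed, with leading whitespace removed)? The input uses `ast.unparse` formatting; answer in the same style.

y = (33 + gain[y]) // (gain + gain)

Transformed code:
y = (33 + gain[y]) // (gain + gain)
gain = y + 30
y -= gain[gain]
gain -= y
y = gain
gain = log(y > gain)
for gain in y:
    y = y // y * (y - gain)
    log(gain)
for gain in y:
    gain = 9 % process(gain)
    gain -= y * y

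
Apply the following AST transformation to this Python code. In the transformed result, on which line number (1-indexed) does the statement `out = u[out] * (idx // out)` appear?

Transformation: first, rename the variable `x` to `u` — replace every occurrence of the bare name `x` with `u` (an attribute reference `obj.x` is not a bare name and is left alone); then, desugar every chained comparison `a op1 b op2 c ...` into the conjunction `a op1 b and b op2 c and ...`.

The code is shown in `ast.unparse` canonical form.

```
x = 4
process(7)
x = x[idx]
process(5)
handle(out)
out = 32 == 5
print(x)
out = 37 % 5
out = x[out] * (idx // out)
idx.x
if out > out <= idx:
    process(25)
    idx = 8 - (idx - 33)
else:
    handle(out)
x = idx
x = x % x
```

Transformed code:
u = 4
process(7)
u = u[idx]
process(5)
handle(out)
out = 32 == 5
print(u)
out = 37 % 5
out = u[out] * (idx // out)
idx.x
if out > out and out <= idx:
    process(25)
    idx = 8 - (idx - 33)
else:
    handle(out)
u = idx
u = u % u

9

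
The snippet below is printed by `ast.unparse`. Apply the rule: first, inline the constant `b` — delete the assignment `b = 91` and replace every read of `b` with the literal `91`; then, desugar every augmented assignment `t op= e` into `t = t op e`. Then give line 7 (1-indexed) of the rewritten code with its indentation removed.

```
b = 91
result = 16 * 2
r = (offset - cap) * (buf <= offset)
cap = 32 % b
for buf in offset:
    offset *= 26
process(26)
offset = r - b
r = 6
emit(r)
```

Transformed code:
result = 16 * 2
r = (offset - cap) * (buf <= offset)
cap = 32 % 91
for buf in offset:
    offset = offset * 26
process(26)
offset = r - 91
r = 6
emit(r)

offset = r - 91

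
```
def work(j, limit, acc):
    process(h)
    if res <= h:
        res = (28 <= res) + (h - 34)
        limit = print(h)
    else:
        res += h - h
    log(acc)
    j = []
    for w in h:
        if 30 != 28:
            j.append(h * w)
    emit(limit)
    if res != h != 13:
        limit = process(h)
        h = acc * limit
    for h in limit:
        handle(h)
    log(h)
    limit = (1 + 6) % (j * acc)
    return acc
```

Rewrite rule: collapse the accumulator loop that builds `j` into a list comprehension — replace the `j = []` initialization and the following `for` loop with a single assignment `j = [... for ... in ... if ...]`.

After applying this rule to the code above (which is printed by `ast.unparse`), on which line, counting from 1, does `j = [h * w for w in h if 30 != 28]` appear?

9

Transformed code:
def work(j, limit, acc):
    process(h)
    if res <= h:
        res = (28 <= res) + (h - 34)
        limit = print(h)
    else:
        res += h - h
    log(acc)
    j = [h * w for w in h if 30 != 28]
    emit(limit)
    if res != h != 13:
        limit = process(h)
        h = acc * limit
    for h in limit:
        handle(h)
    log(h)
    limit = (1 + 6) % (j * acc)
    return acc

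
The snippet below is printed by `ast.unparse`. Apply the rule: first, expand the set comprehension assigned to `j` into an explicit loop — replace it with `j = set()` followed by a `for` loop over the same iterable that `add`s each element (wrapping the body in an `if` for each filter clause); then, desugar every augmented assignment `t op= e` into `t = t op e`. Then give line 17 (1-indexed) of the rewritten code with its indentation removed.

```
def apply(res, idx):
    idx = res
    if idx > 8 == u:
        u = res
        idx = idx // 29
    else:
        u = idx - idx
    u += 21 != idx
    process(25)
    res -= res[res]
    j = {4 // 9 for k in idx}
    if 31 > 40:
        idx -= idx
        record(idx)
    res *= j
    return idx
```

Transformed code:
def apply(res, idx):
    idx = res
    if idx > 8 == u:
        u = res
        idx = idx // 29
    else:
        u = idx - idx
    u = u + (21 != idx)
    process(25)
    res = res - res[res]
    j = set()
    for k in idx:
        j.add(4 // 9)
    if 31 > 40:
        idx = idx - idx
        record(idx)
    res = res * j
    return idx

res = res * j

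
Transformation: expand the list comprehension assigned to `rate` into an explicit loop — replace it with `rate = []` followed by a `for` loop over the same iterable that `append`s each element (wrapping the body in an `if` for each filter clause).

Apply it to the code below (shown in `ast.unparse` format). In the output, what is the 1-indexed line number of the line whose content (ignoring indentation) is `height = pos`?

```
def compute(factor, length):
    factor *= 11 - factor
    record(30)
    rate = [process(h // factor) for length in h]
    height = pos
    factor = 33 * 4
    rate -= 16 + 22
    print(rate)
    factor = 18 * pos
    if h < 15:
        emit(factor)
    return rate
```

Transformed code:
def compute(factor, length):
    factor *= 11 - factor
    record(30)
    rate = []
    for length in h:
        rate.append(process(h // factor))
    height = pos
    factor = 33 * 4
    rate -= 16 + 22
    print(rate)
    factor = 18 * pos
    if h < 15:
        emit(factor)
    return rate

7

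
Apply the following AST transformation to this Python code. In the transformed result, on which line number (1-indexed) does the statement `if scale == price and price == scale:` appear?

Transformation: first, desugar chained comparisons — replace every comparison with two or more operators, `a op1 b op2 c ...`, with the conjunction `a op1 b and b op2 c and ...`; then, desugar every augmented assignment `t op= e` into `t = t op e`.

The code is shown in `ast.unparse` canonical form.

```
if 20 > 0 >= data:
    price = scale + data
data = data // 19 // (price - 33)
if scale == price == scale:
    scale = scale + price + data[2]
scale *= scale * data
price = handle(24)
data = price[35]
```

4

Transformed code:
if 20 > 0 and 0 >= data:
    price = scale + data
data = data // 19 // (price - 33)
if scale == price and price == scale:
    scale = scale + price + data[2]
scale = scale * (scale * data)
price = handle(24)
data = price[35]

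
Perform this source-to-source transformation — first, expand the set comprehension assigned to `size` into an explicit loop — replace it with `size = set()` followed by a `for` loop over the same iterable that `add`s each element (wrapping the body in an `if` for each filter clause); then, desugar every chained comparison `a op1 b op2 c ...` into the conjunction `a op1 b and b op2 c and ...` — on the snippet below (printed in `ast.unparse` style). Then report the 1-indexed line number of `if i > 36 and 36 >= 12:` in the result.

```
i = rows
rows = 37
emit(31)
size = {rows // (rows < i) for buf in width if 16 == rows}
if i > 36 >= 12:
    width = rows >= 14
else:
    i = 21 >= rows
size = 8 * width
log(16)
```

8

Transformed code:
i = rows
rows = 37
emit(31)
size = set()
for buf in width:
    if 16 == rows:
        size.add(rows // (rows < i))
if i > 36 and 36 >= 12:
    width = rows >= 14
else:
    i = 21 >= rows
size = 8 * width
log(16)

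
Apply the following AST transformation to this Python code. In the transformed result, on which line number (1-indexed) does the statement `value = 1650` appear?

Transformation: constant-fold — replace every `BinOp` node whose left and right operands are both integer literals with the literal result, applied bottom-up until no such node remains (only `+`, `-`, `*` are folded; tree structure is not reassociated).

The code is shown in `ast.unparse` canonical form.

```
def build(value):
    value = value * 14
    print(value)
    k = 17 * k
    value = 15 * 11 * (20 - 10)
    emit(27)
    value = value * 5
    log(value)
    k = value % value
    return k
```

Transformed code:
def build(value):
    value = value * 14
    print(value)
    k = 17 * k
    value = 1650
    emit(27)
    value = value * 5
    log(value)
    k = value % value
    return k

5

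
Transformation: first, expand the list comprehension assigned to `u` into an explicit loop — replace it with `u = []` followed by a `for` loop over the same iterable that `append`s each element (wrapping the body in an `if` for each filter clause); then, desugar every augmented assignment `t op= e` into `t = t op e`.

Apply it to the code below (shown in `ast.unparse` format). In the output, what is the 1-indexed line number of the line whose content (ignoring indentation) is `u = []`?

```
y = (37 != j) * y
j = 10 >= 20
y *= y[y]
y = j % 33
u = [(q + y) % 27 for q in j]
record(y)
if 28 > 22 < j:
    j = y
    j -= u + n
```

Transformed code:
y = (37 != j) * y
j = 10 >= 20
y = y * y[y]
y = j % 33
u = []
for q in j:
    u.append((q + y) % 27)
record(y)
if 28 > 22 < j:
    j = y
    j = j - (u + n)

5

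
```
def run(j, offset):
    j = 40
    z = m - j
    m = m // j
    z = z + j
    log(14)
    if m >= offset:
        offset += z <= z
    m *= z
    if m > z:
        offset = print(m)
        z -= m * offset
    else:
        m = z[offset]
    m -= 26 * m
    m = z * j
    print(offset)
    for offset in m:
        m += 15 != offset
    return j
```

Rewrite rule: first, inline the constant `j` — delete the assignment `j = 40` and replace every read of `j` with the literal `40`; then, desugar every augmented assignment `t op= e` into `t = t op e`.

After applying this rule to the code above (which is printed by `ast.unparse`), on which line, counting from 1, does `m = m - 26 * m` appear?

Transformed code:
def run(j, offset):
    z = m - 40
    m = m // 40
    z = z + 40
    log(14)
    if m >= offset:
        offset = offset + (z <= z)
    m = m * z
    if m > z:
        offset = print(m)
        z = z - m * offset
    else:
        m = z[offset]
    m = m - 26 * m
    m = z * 40
    print(offset)
    for offset in m:
        m = m + (15 != offset)
    return 40

14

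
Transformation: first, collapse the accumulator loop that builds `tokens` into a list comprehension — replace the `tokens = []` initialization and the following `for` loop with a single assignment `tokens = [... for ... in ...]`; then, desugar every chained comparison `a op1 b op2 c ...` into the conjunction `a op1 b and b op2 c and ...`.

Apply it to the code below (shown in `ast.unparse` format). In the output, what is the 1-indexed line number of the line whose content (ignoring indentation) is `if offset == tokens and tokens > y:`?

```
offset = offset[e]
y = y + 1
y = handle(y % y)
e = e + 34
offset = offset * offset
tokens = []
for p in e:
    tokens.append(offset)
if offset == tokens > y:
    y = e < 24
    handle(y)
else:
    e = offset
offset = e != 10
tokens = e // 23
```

Transformed code:
offset = offset[e]
y = y + 1
y = handle(y % y)
e = e + 34
offset = offset * offset
tokens = [offset for p in e]
if offset == tokens and tokens > y:
    y = e < 24
    handle(y)
else:
    e = offset
offset = e != 10
tokens = e // 23

7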